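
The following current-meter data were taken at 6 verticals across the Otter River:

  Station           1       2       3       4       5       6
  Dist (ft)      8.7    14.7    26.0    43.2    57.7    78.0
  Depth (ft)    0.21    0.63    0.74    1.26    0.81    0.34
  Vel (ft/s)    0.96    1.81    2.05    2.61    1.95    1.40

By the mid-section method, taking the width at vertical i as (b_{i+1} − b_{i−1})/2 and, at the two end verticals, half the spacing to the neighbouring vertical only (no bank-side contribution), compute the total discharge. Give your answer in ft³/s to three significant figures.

117 ft³/s

w_1 = (14.7 − 8.7)/2 = 3 ft; q_1 = 0.96 × 0.21 × 3 = 0.6048 ft³/s
w_2 = (26.0 − 8.7)/2 = 8.65 ft; q_2 = 1.81 × 0.63 × 8.65 = 9.864 ft³/s
w_3 = (43.2 − 14.7)/2 = 14.25 ft; q_3 = 2.05 × 0.74 × 14.25 = 21.62 ft³/s
w_4 = (57.7 − 26.0)/2 = 15.85 ft; q_4 = 2.61 × 1.26 × 15.85 = 52.12 ft³/s
w_5 = (78.0 − 43.2)/2 = 17.4 ft; q_5 = 1.95 × 0.81 × 17.4 = 27.48 ft³/s
w_6 = (78.0 − 57.7)/2 = 10.15 ft; q_6 = 1.40 × 0.34 × 10.15 = 4.831 ft³/s
Q = Σ qᵢ = 116.5 ft³/s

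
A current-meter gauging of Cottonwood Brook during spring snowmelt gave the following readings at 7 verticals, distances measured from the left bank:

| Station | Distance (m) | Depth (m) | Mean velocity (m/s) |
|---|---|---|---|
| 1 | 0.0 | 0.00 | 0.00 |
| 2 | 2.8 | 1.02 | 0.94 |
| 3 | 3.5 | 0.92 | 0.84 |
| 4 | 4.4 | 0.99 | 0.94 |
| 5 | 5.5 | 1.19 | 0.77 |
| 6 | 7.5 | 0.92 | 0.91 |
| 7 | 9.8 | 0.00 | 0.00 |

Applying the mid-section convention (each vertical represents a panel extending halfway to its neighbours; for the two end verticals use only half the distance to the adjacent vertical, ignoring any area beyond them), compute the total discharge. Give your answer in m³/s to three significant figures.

6.45 m³/s

w_2 = (3.5 − 0.0)/2 = 1.75 m; q_2 = 0.94 × 1.02 × 1.75 = 1.678 m³/s
w_3 = (4.4 − 2.8)/2 = 0.8 m; q_3 = 0.84 × 0.92 × 0.8 = 0.6182 m³/s
w_4 = (5.5 − 3.5)/2 = 1 m; q_4 = 0.94 × 0.99 × 1 = 0.9306 m³/s
w_5 = (7.5 − 4.4)/2 = 1.55 m; q_5 = 0.77 × 1.19 × 1.55 = 1.420 m³/s
w_6 = (9.8 − 5.5)/2 = 2.15 m; q_6 = 0.91 × 0.92 × 2.15 = 1.800 m³/s
Stations 1, 7 contribute zero (depth or velocity is 0).
Q = Σ qᵢ = 6.447 m³/s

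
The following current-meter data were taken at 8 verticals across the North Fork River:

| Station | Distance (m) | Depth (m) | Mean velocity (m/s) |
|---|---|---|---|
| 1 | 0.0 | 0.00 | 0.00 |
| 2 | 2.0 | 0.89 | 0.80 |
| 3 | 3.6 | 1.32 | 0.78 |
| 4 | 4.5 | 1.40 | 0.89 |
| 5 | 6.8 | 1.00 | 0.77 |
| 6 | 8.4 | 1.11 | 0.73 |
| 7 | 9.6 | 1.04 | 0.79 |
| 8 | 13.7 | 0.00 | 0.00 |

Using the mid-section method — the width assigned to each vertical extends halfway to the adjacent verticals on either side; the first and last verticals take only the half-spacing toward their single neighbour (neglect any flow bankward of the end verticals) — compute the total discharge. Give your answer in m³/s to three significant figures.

9.38 m³/s

w_2 = (3.6 − 0.0)/2 = 1.8 m; q_2 = 0.80 × 0.89 × 1.8 = 1.282 m³/s
w_3 = (4.5 − 2.0)/2 = 1.25 m; q_3 = 0.78 × 1.32 × 1.25 = 1.287 m³/s
w_4 = (6.8 − 3.6)/2 = 1.6 m; q_4 = 0.89 × 1.40 × 1.6 = 1.994 m³/s
w_5 = (8.4 − 4.5)/2 = 1.95 m; q_5 = 0.77 × 1.00 × 1.95 = 1.502 m³/s
w_6 = (9.6 − 6.8)/2 = 1.4 m; q_6 = 0.73 × 1.11 × 1.4 = 1.134 m³/s
w_7 = (13.7 − 8.4)/2 = 2.65 m; q_7 = 0.79 × 1.04 × 2.65 = 2.177 m³/s
Stations 1, 8 contribute zero (depth or velocity is 0).
Q = Σ qᵢ = 9.375 m³/s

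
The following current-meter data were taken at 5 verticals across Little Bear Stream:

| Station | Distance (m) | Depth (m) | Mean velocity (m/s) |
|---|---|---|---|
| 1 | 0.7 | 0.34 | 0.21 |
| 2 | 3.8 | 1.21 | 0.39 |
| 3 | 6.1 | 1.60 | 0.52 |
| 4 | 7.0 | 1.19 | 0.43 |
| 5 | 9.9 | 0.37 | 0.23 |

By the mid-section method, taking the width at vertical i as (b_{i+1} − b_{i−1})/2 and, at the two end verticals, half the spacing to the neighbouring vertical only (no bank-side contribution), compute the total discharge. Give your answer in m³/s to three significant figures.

3.81 m³/s

w_1 = (3.8 − 0.7)/2 = 1.55 m; q_1 = 0.21 × 0.34 × 1.55 = 0.1107 m³/s
w_2 = (6.1 − 0.7)/2 = 2.7 m; q_2 = 0.39 × 1.21 × 2.7 = 1.274 m³/s
w_3 = (7.0 − 3.8)/2 = 1.6 m; q_3 = 0.52 × 1.60 × 1.6 = 1.331 m³/s
w_4 = (9.9 − 6.1)/2 = 1.9 m; q_4 = 0.43 × 1.19 × 1.9 = 0.9722 m³/s
w_5 = (9.9 − 7.0)/2 = 1.45 m; q_5 = 0.23 × 0.37 × 1.45 = 0.1234 m³/s
Q = Σ qᵢ = 3.812 m³/s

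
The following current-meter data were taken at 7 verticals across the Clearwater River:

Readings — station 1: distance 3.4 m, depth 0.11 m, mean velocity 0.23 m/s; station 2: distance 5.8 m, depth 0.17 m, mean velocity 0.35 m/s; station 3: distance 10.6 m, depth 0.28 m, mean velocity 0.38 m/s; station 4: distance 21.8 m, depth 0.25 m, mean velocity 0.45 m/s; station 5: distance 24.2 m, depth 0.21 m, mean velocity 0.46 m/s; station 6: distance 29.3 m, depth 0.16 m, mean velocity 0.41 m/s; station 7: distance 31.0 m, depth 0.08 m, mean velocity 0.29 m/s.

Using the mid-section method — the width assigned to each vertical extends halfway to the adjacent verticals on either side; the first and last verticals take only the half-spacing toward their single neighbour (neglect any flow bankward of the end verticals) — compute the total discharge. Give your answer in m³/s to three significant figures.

2.47 m³/s

w_1 = (5.8 − 3.4)/2 = 1.2 m; q_1 = 0.23 × 0.11 × 1.2 = 0.03036 m³/s
w_2 = (10.6 − 3.4)/2 = 3.6 m; q_2 = 0.35 × 0.17 × 3.6 = 0.2142 m³/s
w_3 = (21.8 − 5.8)/2 = 8 m; q_3 = 0.38 × 0.28 × 8 = 0.8512 m³/s
w_4 = (24.2 − 10.6)/2 = 6.8 m; q_4 = 0.45 × 0.25 × 6.8 = 0.7650 m³/s
w_5 = (29.3 − 21.8)/2 = 3.75 m; q_5 = 0.46 × 0.21 × 3.75 = 0.3623 m³/s
w_6 = (31.0 − 24.2)/2 = 3.4 m; q_6 = 0.41 × 0.16 × 3.4 = 0.2230 m³/s
w_7 = (31.0 − 29.3)/2 = 0.85 m; q_7 = 0.29 × 0.08 × 0.85 = 0.01972 m³/s
Q = Σ qᵢ = 2.466 m³/s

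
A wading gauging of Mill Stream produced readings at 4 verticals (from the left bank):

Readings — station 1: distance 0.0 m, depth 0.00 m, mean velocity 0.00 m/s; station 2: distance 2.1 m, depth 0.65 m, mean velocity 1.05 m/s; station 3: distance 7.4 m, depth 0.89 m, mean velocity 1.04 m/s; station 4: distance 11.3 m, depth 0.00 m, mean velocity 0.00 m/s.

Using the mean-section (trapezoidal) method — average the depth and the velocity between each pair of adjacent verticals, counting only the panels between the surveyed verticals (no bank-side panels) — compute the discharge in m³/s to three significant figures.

5.53 m³/s

Panel 1-2: Δb = 2.1 m, d̄ = (0.00+0.65)/2 = 0.325, v̄ = (0.00+1.05)/2 = 0.525 → q = 2.1×0.325×0.525 = 0.3583 m³/s
Panel 2-3: Δb = 5.3 m, d̄ = (0.65+0.89)/2 = 0.77, v̄ = (1.05+1.04)/2 = 1.045 → q = 5.3×0.77×1.045 = 4.265 m³/s
Panel 3-4: Δb = 3.9 m, d̄ = (0.89+0.00)/2 = 0.445, v̄ = (1.04+0.00)/2 = 0.52 → q = 3.9×0.445×0.52 = 0.9025 m³/s
Q = Σ q = 5.525 m³/s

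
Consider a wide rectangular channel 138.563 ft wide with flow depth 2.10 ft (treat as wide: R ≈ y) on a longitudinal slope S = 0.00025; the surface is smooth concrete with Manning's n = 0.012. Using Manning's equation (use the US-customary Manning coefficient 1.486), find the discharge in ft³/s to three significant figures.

A = b·y = 138.563 × 2.10 = 291.0 ft²
Wide channel: R ≈ y = 2.10 ft
Q = (1.486/n)·A·R^(2/3)·S^(1/2) = (1.486/0.012) × 291.0 × 2.100^(2/3) × 0.00025^(1/2) = 934.3 ft³/s

934 ft³/s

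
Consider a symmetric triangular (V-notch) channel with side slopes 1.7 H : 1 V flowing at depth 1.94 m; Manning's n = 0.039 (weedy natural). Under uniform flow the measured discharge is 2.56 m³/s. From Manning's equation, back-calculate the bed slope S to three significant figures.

A = z·y² = 1.7×1.94² = 6.398 m²
P = 2y√(1+z²) = 2×1.94×√(1+1.7²) = 7.653 m
R = A/P = 6.398/7.653 = 0.8361 m
S = (Q·n / (1·A·R^(2/3)))² = (2.56×0.039 / (1×6.398×0.8875))² = 0.0003092

0.000309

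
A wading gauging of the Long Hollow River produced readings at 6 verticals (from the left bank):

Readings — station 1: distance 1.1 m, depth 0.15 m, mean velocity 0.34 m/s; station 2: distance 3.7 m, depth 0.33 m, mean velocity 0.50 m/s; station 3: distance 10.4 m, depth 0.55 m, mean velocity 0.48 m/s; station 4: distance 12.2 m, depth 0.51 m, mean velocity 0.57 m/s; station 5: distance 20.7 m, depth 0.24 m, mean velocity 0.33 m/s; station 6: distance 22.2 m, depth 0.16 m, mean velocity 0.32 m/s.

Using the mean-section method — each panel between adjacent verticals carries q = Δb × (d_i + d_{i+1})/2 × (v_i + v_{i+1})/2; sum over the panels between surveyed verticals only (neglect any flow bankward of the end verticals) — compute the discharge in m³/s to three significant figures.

Panel 1-2: Δb = 2.6 m, d̄ = (0.15+0.33)/2 = 0.24, v̄ = (0.34+0.50)/2 = 0.42 → q = 2.6×0.24×0.42 = 0.2621 m³/s
Panel 2-3: Δb = 6.7 m, d̄ = (0.33+0.55)/2 = 0.44, v̄ = (0.50+0.48)/2 = 0.49 → q = 6.7×0.44×0.49 = 1.445 m³/s
Panel 3-4: Δb = 1.8 m, d̄ = (0.55+0.51)/2 = 0.53, v̄ = (0.48+0.57)/2 = 0.525 → q = 1.8×0.53×0.525 = 0.5009 m³/s
Panel 4-5: Δb = 8.5 m, d̄ = (0.51+0.24)/2 = 0.375, v̄ = (0.57+0.33)/2 = 0.45 → q = 8.5×0.375×0.45 = 1.434 m³/s
Panel 5-6: Δb = 1.5 m, d̄ = (0.24+0.16)/2 = 0.2, v̄ = (0.33+0.32)/2 = 0.325 → q = 1.5×0.2×0.325 = 0.09750 m³/s
Q = Σ q = 3.739 m³/s

3.74 m³/s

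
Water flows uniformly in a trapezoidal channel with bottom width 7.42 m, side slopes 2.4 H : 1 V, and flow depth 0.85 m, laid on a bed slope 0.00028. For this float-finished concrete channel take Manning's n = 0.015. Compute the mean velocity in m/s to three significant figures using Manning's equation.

A = (b + z·y)·y = (7.42 + 2.4×0.85)×0.85 = 8.041 m²
P = b + 2y√(1+z²) = 7.42 + 2×0.85×√(1+2.4²) = 11.84 m
R = A/P = 8.041/11.84 = 0.6791 m
Q = (1/n)·A·R^(2/3)·S^(1/2) = (1/0.015) × 8.041 × 0.6791^(2/3) × 0.00028^(1/2) = 6.931 m³/s
V = Q/A = 6.931/8.041 = 0.8619 m/s

0.862 m/s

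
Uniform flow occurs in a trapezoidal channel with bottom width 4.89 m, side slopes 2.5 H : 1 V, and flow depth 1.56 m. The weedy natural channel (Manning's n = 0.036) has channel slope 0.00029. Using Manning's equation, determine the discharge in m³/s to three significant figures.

A = (b + z·y)·y = (4.89 + 2.5×1.56)×1.56 = 13.71 m²
P = b + 2y√(1+z²) = 4.89 + 2×1.56×√(1+2.5²) = 13.29 m
R = A/P = 13.71/13.29 = 1.032 m
Q = (1/n)·A·R^(2/3)·S^(1/2) = (1/0.036) × 13.71 × 1.032^(2/3) × 0.00029^(1/2) = 6.623 m³/s

6.62 m³/s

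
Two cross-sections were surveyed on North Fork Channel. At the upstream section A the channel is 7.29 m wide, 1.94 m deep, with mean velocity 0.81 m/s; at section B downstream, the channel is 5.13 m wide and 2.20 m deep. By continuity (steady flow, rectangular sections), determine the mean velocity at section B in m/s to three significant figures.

1.02 m/s

Q = A₁V₁ = (7.29×1.94) × 0.81 = 11.46 m³/s
A₂ = 5.13 × 2.20 = 11.29 m²
V₂ = Q/A₂ = 11.46/11.29 = 1.015 m/s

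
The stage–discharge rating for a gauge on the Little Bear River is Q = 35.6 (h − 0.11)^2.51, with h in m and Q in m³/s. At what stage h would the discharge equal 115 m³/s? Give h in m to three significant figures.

h − h₀ = (Q/C)^(1/b) = (115/35.6)^(1/2.51) = 1.595 m
h = 0.11 + 1.595 = 1.705 m

1.71 m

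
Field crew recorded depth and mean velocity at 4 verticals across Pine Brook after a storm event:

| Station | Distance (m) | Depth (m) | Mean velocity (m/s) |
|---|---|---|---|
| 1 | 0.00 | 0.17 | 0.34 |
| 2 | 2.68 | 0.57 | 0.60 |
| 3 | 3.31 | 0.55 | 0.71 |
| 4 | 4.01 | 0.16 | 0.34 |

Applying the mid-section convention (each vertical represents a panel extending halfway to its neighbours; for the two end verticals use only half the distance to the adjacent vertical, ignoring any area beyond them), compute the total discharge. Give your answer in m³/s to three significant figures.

0.922 m³/s

w_1 = (2.68 − 0.00)/2 = 1.34 m; q_1 = 0.34 × 0.17 × 1.34 = 0.07745 m³/s
w_2 = (3.31 − 0.00)/2 = 1.655 m; q_2 = 0.60 × 0.57 × 1.655 = 0.5660 m³/s
w_3 = (4.01 − 2.68)/2 = 0.665 m; q_3 = 0.71 × 0.55 × 0.665 = 0.2597 m³/s
w_4 = (4.01 − 3.31)/2 = 0.35 m; q_4 = 0.34 × 0.16 × 0.35 = 0.01904 m³/s
Q = Σ qᵢ = 0.9222 m³/s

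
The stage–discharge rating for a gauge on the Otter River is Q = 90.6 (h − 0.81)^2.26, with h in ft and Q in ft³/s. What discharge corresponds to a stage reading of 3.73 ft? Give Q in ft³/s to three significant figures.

1020 ft³/s

Q = 90.6 × (3.73 − 0.81)^2.26 = 90.6 × 2.92^2.26 = 1021 ft³/s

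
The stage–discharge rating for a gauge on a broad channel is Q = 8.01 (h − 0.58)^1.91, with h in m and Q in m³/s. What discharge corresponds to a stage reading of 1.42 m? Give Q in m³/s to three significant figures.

Q = 8.01 × (1.42 − 0.58)^1.91 = 8.01 × 0.84^1.91 = 5.741 m³/s

5.74 m³/s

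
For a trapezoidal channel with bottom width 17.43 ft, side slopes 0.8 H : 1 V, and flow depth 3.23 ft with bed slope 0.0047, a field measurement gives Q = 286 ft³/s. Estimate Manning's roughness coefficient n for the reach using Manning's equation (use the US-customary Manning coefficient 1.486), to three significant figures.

A = (b + z·y)·y = (17.43 + 0.8×3.23)×3.23 = 64.65 ft²
P = b + 2y√(1+z²) = 17.43 + 2×3.23×√(1+0.8²) = 25.70 ft
R = A/P = 64.65/25.70 = 2.515 ft
n = (1.486/Q)·A·R^(2/3)·S^(1/2) = (1.486/286) × 64.65 × 1.849 × 0.06856 = 0.04259

0.0426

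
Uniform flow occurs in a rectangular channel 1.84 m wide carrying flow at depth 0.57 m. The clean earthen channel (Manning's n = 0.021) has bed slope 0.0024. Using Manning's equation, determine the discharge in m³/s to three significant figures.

A = b·y = 1.84 × 0.57 = 1.049 m²
P = b + 2y = 1.84 + 2×0.57 = 2.980 m
R = A/P = 1.049/2.980 = 0.3519 m
Q = (1/n)·A·R^(2/3)·S^(1/2) = (1/0.021) × 1.049 × 0.3519^(2/3) × 0.0024^(1/2) = 1.220 m³/s

1.22 m³/s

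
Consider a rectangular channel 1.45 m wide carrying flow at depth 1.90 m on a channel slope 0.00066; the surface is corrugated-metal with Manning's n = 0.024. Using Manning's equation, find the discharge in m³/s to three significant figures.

1.92 m³/s

A = b·y = 1.45 × 1.90 = 2.755 m²
P = b + 2y = 1.45 + 2×1.90 = 5.250 m
R = A/P = 2.755/5.250 = 0.5248 m
Q = (1/n)·A·R^(2/3)·S^(1/2) = (1/0.024) × 2.755 × 0.5248^(2/3) × 0.00066^(1/2) = 1.919 m³/s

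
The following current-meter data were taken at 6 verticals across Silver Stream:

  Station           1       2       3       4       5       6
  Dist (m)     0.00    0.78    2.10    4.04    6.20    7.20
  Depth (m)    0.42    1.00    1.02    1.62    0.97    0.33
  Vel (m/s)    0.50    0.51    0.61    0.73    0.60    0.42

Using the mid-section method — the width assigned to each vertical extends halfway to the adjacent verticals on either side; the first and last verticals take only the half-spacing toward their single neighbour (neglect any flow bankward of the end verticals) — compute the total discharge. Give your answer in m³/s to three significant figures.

w_1 = (0.78 − 0.00)/2 = 0.39 m; q_1 = 0.50 × 0.42 × 0.39 = 0.08190 m³/s
w_2 = (2.10 − 0.00)/2 = 1.05 m; q_2 = 0.51 × 1.00 × 1.05 = 0.5355 m³/s
w_3 = (4.04 − 0.78)/2 = 1.63 m; q_3 = 0.61 × 1.02 × 1.63 = 1.014 m³/s
w_4 = (6.20 − 2.10)/2 = 2.05 m; q_4 = 0.73 × 1.62 × 2.05 = 2.424 m³/s
w_5 = (7.20 − 4.04)/2 = 1.58 m; q_5 = 0.60 × 0.97 × 1.58 = 0.9196 m³/s
w_6 = (7.20 − 6.20)/2 = 0.5 m; q_6 = 0.42 × 0.33 × 0.5 = 0.06930 m³/s
Q = Σ qᵢ = 5.045 m³/s

5.04 m³/s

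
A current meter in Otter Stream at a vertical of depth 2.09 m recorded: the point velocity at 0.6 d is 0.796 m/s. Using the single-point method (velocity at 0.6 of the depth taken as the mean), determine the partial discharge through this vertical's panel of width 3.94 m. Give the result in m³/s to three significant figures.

v̄ = v₀.₆ = 0.796 m/s
q = v̄ × d × w = 0.7960 × 2.09 × 3.94 = 6.555 m³/s

6.55 m³/s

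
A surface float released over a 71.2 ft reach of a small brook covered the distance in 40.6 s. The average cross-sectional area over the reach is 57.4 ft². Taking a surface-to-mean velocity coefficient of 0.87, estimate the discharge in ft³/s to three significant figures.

87.6 ft³/s

v_surface = L / t̄ = 71.2 / 40.6 = 1.754 ft/s
v_mean = 0.87 × 1.754 = 1.526 ft/s
Q = A × v_mean = 57.4 × 1.526 = 87.58 ft³/s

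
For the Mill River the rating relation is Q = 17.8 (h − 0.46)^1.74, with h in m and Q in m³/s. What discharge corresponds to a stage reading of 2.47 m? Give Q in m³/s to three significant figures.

Q = 17.8 × (2.47 − 0.46)^1.74 = 17.8 × 2.01^1.74 = 59.98 m³/s

60.0 m³/s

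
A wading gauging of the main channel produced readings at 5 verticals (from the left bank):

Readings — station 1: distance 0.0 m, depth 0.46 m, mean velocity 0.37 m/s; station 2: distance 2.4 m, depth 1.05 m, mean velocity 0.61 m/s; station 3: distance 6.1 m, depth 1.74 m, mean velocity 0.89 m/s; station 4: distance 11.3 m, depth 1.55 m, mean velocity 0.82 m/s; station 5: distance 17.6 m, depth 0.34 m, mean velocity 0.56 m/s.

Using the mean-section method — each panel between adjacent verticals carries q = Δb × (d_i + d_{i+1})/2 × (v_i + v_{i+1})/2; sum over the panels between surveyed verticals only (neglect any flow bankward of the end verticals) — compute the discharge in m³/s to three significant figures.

Panel 1-2: Δb = 2.4 m, d̄ = (0.46+1.05)/2 = 0.755, v̄ = (0.37+0.61)/2 = 0.49 → q = 2.4×0.755×0.49 = 0.8879 m³/s
Panel 2-3: Δb = 3.7 m, d̄ = (1.05+1.74)/2 = 1.395, v̄ = (0.61+0.89)/2 = 0.75 → q = 3.7×1.395×0.75 = 3.871 m³/s
Panel 3-4: Δb = 5.2 m, d̄ = (1.74+1.55)/2 = 1.645, v̄ = (0.89+0.82)/2 = 0.855 → q = 5.2×1.645×0.855 = 7.314 m³/s
Panel 4-5: Δb = 6.3 m, d̄ = (1.55+0.34)/2 = 0.945, v̄ = (0.82+0.56)/2 = 0.69 → q = 6.3×0.945×0.69 = 4.108 m³/s
Q = Σ q = 16.18 m³/s

16.2 m³/s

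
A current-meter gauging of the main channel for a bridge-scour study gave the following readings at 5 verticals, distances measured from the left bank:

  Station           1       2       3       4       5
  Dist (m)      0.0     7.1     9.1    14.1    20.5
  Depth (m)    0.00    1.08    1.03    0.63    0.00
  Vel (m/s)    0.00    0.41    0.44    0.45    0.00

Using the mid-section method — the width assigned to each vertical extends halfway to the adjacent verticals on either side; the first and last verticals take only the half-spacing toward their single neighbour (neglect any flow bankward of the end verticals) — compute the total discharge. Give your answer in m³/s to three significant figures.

5.22 m³/s

w_2 = (9.1 − 0.0)/2 = 4.55 m; q_2 = 0.41 × 1.08 × 4.55 = 2.015 m³/s
w_3 = (14.1 − 7.1)/2 = 3.5 m; q_3 = 0.44 × 1.03 × 3.5 = 1.586 m³/s
w_4 = (20.5 − 9.1)/2 = 5.7 m; q_4 = 0.45 × 0.63 × 5.7 = 1.616 m³/s
Stations 1, 5 contribute zero (depth or velocity is 0).
Q = Σ qᵢ = 5.217 m³/s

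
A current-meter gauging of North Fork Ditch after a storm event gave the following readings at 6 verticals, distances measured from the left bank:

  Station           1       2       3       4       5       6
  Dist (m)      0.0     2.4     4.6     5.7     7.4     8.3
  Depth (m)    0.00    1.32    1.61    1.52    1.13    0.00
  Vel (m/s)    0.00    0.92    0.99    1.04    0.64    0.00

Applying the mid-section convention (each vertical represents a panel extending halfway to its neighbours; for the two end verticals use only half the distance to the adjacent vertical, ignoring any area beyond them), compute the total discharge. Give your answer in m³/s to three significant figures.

8.58 m³/s

w_2 = (4.6 − 0.0)/2 = 2.3 m; q_2 = 0.92 × 1.32 × 2.3 = 2.793 m³/s
w_3 = (5.7 − 2.4)/2 = 1.65 m; q_3 = 0.99 × 1.61 × 1.65 = 2.630 m³/s
w_4 = (7.4 − 4.6)/2 = 1.4 m; q_4 = 1.04 × 1.52 × 1.4 = 2.213 m³/s
w_5 = (8.3 − 5.7)/2 = 1.3 m; q_5 = 0.64 × 1.13 × 1.3 = 0.9402 m³/s
Stations 1, 6 contribute zero (depth or velocity is 0).
Q = Σ qᵢ = 8.576 m³/s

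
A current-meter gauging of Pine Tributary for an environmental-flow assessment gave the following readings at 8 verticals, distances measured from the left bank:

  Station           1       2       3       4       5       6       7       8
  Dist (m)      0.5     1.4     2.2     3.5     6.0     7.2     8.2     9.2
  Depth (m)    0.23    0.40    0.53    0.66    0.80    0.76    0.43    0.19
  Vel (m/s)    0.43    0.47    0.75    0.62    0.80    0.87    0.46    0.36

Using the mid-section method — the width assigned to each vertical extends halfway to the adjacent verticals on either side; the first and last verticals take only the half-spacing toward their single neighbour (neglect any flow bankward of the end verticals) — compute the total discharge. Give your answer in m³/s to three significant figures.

w_1 = (1.4 − 0.5)/2 = 0.45 m; q_1 = 0.43 × 0.23 × 0.45 = 0.04451 m³/s
w_2 = (2.2 − 0.5)/2 = 0.85 m; q_2 = 0.47 × 0.40 × 0.85 = 0.1598 m³/s
w_3 = (3.5 − 1.4)/2 = 1.05 m; q_3 = 0.75 × 0.53 × 1.05 = 0.4174 m³/s
w_4 = (6.0 − 2.2)/2 = 1.9 m; q_4 = 0.62 × 0.66 × 1.9 = 0.7775 m³/s
w_5 = (7.2 − 3.5)/2 = 1.85 m; q_5 = 0.80 × 0.80 × 1.85 = 1.184 m³/s
w_6 = (8.2 − 6.0)/2 = 1.1 m; q_6 = 0.87 × 0.76 × 1.1 = 0.7273 m³/s
w_7 = (9.2 − 7.2)/2 = 1 m; q_7 = 0.46 × 0.43 × 1 = 0.1978 m³/s
w_8 = (9.2 − 8.2)/2 = 0.5 m; q_8 = 0.36 × 0.19 × 0.5 = 0.03420 m³/s
Q = Σ qᵢ = 3.542 m³/s

3.54 m³/s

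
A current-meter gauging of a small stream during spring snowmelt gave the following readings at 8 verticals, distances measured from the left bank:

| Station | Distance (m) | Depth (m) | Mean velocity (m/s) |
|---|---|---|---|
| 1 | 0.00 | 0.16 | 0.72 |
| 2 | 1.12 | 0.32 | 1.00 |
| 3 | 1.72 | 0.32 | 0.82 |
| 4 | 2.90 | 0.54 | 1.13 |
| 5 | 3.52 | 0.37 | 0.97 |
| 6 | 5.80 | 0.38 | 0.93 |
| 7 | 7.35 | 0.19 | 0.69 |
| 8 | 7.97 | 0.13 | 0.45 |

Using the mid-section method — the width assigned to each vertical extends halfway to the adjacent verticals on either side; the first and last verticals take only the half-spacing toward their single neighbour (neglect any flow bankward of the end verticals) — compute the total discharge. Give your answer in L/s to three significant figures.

2480 L/s

w_1 = (1.12 − 0.00)/2 = 0.56 m; q_1 = 0.72 × 0.16 × 0.56 = 0.06451 m³/s
w_2 = (1.72 − 0.00)/2 = 0.86 m; q_2 = 1.00 × 0.32 × 0.86 = 0.2752 m³/s
w_3 = (2.90 − 1.12)/2 = 0.89 m; q_3 = 0.82 × 0.32 × 0.89 = 0.2335 m³/s
w_4 = (3.52 − 1.72)/2 = 0.9 m; q_4 = 1.13 × 0.54 × 0.9 = 0.5492 m³/s
w_5 = (5.80 − 2.90)/2 = 1.45 m; q_5 = 0.97 × 0.37 × 1.45 = 0.5204 m³/s
w_6 = (7.35 − 3.52)/2 = 1.915 m; q_6 = 0.93 × 0.38 × 1.915 = 0.6768 m³/s
w_7 = (7.97 − 5.80)/2 = 1.085 m; q_7 = 0.69 × 0.19 × 1.085 = 0.1422 m³/s
w_8 = (7.97 − 7.35)/2 = 0.31 m; q_8 = 0.45 × 0.13 × 0.31 = 0.01814 m³/s
Q = Σ qᵢ = 2.480 m³/s
= 2.480 × 1000 = 2480 L/s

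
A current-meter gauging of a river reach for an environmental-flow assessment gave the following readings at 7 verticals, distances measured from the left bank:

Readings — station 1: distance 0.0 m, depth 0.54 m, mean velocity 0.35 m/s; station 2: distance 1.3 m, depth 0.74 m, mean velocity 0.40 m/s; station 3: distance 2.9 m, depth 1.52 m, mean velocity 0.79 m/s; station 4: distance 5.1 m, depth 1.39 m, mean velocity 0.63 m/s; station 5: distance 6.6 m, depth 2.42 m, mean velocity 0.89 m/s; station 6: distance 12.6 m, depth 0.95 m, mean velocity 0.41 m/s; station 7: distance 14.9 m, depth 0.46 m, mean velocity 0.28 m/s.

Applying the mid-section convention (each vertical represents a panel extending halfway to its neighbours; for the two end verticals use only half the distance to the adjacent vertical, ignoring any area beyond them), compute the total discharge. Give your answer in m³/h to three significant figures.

51500 m³/h

w_1 = (1.3 − 0.0)/2 = 0.65 m; q_1 = 0.35 × 0.54 × 0.65 = 0.1229 m³/s
w_2 = (2.9 − 0.0)/2 = 1.45 m; q_2 = 0.40 × 0.74 × 1.45 = 0.4292 m³/s
w_3 = (5.1 − 1.3)/2 = 1.9 m; q_3 = 0.79 × 1.52 × 1.9 = 2.282 m³/s
w_4 = (6.6 − 2.9)/2 = 1.85 m; q_4 = 0.63 × 1.39 × 1.85 = 1.620 m³/s
w_5 = (12.6 − 5.1)/2 = 3.75 m; q_5 = 0.89 × 2.42 × 3.75 = 8.077 m³/s
w_6 = (14.9 − 6.6)/2 = 4.15 m; q_6 = 0.41 × 0.95 × 4.15 = 1.616 m³/s
w_7 = (14.9 − 12.6)/2 = 1.15 m; q_7 = 0.28 × 0.46 × 1.15 = 0.1481 m³/s
Q = Σ qᵢ = 14.29 m³/s
= 14.29 × 3600 = 51460 m³/h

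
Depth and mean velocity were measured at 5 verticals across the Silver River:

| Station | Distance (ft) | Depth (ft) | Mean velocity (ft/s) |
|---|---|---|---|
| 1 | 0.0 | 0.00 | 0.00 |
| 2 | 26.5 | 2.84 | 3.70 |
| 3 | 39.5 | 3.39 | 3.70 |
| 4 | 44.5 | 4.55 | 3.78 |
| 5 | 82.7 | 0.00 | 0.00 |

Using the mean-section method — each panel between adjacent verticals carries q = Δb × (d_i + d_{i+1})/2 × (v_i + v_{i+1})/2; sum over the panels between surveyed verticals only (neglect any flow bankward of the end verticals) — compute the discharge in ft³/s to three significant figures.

Panel 1-2: Δb = 26.5 ft, d̄ = (0.00+2.84)/2 = 1.42, v̄ = (0.00+3.70)/2 = 1.85 → q = 26.5×1.42×1.85 = 69.62 ft³/s
Panel 2-3: Δb = 13 ft, d̄ = (2.84+3.39)/2 = 3.115, v̄ = (3.70+3.70)/2 = 3.7 → q = 13×3.115×3.7 = 149.8 ft³/s
Panel 3-4: Δb = 5 ft, d̄ = (3.39+4.55)/2 = 3.97, v̄ = (3.70+3.78)/2 = 3.74 → q = 5×3.97×3.74 = 74.24 ft³/s
Panel 4-5: Δb = 38.2 ft, d̄ = (4.55+0.00)/2 = 2.275, v̄ = (3.78+0.00)/2 = 1.89 → q = 38.2×2.275×1.89 = 164.3 ft³/s
Q = Σ q = 457.9 ft³/s

458 ft³/s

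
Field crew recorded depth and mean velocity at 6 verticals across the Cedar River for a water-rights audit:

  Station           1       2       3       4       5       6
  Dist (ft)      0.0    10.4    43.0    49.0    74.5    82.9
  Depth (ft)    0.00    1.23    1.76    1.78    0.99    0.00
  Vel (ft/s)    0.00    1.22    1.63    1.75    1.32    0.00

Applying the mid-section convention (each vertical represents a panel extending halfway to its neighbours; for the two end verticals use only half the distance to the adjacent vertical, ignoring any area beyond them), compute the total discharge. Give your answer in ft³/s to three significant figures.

w_2 = (43.0 − 0.0)/2 = 21.5 ft; q_2 = 1.22 × 1.23 × 21.5 = 32.26 ft³/s
w_3 = (49.0 − 10.4)/2 = 19.3 ft; q_3 = 1.63 × 1.76 × 19.3 = 55.37 ft³/s
w_4 = (74.5 − 43.0)/2 = 15.75 ft; q_4 = 1.75 × 1.78 × 15.75 = 49.06 ft³/s
w_5 = (82.9 − 49.0)/2 = 16.95 ft; q_5 = 1.32 × 0.99 × 16.95 = 22.15 ft³/s
Stations 1, 6 contribute zero (depth or velocity is 0).
Q = Σ qᵢ = 158.8 ft³/s

159 ft³/s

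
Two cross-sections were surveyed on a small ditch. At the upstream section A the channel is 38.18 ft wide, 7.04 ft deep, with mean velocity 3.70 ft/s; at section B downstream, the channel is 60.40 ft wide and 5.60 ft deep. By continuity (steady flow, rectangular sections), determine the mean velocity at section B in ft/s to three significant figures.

Q = A₁V₁ = (38.18×7.04) × 3.70 = 994.5 ft³/s
A₂ = 60.40 × 5.60 = 338.2 ft²
V₂ = Q/A₂ = 994.5/338.2 = 2.940 ft/s

2.94 ft/s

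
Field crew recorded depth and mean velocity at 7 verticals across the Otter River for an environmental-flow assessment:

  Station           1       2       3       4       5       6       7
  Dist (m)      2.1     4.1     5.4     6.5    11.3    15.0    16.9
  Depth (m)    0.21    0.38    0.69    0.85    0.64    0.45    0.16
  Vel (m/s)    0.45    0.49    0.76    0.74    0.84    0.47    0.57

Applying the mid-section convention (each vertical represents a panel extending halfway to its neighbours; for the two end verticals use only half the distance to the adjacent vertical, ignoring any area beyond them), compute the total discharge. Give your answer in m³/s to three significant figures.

5.85 m³/s

w_1 = (4.1 − 2.1)/2 = 1 m; q_1 = 0.45 × 0.21 × 1 = 0.09450 m³/s
w_2 = (5.4 − 2.1)/2 = 1.65 m; q_2 = 0.49 × 0.38 × 1.65 = 0.3072 m³/s
w_3 = (6.5 − 4.1)/2 = 1.2 m; q_3 = 0.76 × 0.69 × 1.2 = 0.6293 m³/s
w_4 = (11.3 − 5.4)/2 = 2.95 m; q_4 = 0.74 × 0.85 × 2.95 = 1.856 m³/s
w_5 = (15.0 − 6.5)/2 = 4.25 m; q_5 = 0.84 × 0.64 × 4.25 = 2.285 m³/s
w_6 = (16.9 − 11.3)/2 = 2.8 m; q_6 = 0.47 × 0.45 × 2.8 = 0.5922 m³/s
w_7 = (16.9 − 15.0)/2 = 0.95 m; q_7 = 0.57 × 0.16 × 0.95 = 0.08664 m³/s
Q = Σ qᵢ = 5.850 m³/s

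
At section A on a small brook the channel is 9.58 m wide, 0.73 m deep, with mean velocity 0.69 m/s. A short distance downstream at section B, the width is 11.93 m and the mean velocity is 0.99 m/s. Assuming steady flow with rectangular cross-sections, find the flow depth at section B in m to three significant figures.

Q = A₁V₁ = (9.58×0.73) × 0.69 = 4.825 m³/s
d₂ = Q/(b₂ V₂) = 4.825/(11.93×0.99) = 0.4086 m

0.409 m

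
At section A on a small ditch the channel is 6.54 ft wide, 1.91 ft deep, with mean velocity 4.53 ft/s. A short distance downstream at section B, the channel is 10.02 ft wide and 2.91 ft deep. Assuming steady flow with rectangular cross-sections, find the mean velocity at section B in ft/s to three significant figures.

Q = A₁V₁ = (6.54×1.91) × 4.53 = 56.59 ft³/s
A₂ = 10.02 × 2.91 = 29.16 ft²
V₂ = Q/A₂ = 56.59/29.16 = 1.941 ft/s

1.94 ft/s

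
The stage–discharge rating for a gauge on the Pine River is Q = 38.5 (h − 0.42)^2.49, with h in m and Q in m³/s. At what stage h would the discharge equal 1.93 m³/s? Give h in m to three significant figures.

0.721 m

h − h₀ = (Q/C)^(1/b) = (1.93/38.5)^(1/2.49) = 0.3006 m
h = 0.42 + 0.3006 = 0.7206 m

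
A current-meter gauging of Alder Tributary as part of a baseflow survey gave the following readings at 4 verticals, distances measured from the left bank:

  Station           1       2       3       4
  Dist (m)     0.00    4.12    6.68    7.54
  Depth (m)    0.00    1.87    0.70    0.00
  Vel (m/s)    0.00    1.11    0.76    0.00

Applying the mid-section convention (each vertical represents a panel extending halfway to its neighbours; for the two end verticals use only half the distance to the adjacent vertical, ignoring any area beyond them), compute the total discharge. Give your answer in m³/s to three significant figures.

w_2 = (6.68 − 0.00)/2 = 3.34 m; q_2 = 1.11 × 1.87 × 3.34 = 6.933 m³/s
w_3 = (7.54 − 4.12)/2 = 1.71 m; q_3 = 0.76 × 0.70 × 1.71 = 0.9097 m³/s
Stations 1, 4 contribute zero (depth or velocity is 0).
Q = Σ qᵢ = 7.843 m³/s

7.84 m³/s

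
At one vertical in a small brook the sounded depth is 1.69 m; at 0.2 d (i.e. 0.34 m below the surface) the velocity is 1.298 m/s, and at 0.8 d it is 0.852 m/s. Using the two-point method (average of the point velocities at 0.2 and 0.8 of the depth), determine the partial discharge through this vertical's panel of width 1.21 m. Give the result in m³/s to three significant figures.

v̄ = (1.298 + 0.852) / 2 = 1.075 m/s
q = v̄ × d × w = 1.075 × 1.69 × 1.21 = 2.198 m³/s

2.20 m³/s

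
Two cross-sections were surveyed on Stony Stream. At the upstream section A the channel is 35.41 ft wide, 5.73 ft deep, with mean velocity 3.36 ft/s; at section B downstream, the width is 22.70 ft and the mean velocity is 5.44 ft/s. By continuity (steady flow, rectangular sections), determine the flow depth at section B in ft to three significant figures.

Q = A₁V₁ = (35.41×5.73) × 3.36 = 681.7 ft³/s
d₂ = Q/(b₂ V₂) = 681.7/(22.70×5.44) = 5.521 ft

5.52 ft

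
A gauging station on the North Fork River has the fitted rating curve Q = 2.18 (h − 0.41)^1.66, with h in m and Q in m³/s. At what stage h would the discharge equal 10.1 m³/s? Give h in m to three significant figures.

2.93 m

h − h₀ = (Q/C)^(1/b) = (10.1/2.18)^(1/1.66) = 2.518 m
h = 0.41 + 2.518 = 2.928 m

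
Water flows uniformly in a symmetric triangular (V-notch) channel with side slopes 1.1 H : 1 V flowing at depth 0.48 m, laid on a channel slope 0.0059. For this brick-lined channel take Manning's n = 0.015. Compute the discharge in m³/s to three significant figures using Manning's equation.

0.410 m³/s

A = z·y² = 1.1×0.48² = 0.2534 m²
P = 2y√(1+z²) = 2×0.48×√(1+1.1²) = 1.427 m
R = A/P = 0.2534/1.427 = 0.1776 m
Q = (1/n)·A·R^(2/3)·S^(1/2) = (1/0.015) × 0.2534 × 0.1776^(2/3) × 0.0059^(1/2) = 0.4100 m³/s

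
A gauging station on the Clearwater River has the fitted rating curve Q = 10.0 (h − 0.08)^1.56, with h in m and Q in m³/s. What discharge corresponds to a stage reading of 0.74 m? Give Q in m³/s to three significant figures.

Q = 10.0 × (0.74 − 0.08)^1.56 = 10.0 × 0.66^1.56 = 5.230 m³/s

5.23 m³/s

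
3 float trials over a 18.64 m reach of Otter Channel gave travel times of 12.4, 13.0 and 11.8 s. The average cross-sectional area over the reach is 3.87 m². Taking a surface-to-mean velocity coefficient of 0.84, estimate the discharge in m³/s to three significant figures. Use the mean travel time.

4.89 m³/s

t̄ = (12.4 + 13.0 + 11.8) / 3 = 12.4 s
v_surface = L / t̄ = 18.64 / 12.4 = 1.503 m/s
v_mean = 0.84 × 1.503 = 1.263 m/s
Q = A × v_mean = 3.87 × 1.263 = 4.887 m³/s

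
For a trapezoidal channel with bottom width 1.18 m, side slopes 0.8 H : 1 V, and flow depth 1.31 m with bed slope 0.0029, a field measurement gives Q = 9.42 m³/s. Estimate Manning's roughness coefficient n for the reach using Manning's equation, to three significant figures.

0.0124

A = (b + z·y)·y = (1.18 + 0.8×1.31)×1.31 = 2.919 m²
P = b + 2y√(1+z²) = 1.18 + 2×1.31×√(1+0.8²) = 4.535 m
R = A/P = 2.919/4.535 = 0.6436 m
n = (1/Q)·A·R^(2/3)·S^(1/2) = (1/9.42) × 2.919 × 0.7454 × 0.05385 = 0.01244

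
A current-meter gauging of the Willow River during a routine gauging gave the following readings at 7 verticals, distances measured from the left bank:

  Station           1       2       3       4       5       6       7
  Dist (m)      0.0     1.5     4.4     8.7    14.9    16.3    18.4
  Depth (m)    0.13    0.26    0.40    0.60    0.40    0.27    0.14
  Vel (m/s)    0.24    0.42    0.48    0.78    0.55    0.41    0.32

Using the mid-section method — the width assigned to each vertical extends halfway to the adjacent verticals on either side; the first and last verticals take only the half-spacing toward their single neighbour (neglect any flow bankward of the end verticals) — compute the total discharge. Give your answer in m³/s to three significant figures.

w_1 = (1.5 − 0.0)/2 = 0.75 m; q_1 = 0.24 × 0.13 × 0.75 = 0.02340 m³/s
w_2 = (4.4 − 0.0)/2 = 2.2 m; q_2 = 0.42 × 0.26 × 2.2 = 0.2402 m³/s
w_3 = (8.7 − 1.5)/2 = 3.6 m; q_3 = 0.48 × 0.40 × 3.6 = 0.6912 m³/s
w_4 = (14.9 − 4.4)/2 = 5.25 m; q_4 = 0.78 × 0.60 × 5.25 = 2.457 m³/s
w_5 = (16.3 − 8.7)/2 = 3.8 m; q_5 = 0.55 × 0.40 × 3.8 = 0.8360 m³/s
w_6 = (18.4 − 14.9)/2 = 1.75 m; q_6 = 0.41 × 0.27 × 1.75 = 0.1937 m³/s
w_7 = (18.4 − 16.3)/2 = 1.05 m; q_7 = 0.32 × 0.14 × 1.05 = 0.04704 m³/s
Q = Σ qᵢ = 4.489 m³/s

4.49 m³/s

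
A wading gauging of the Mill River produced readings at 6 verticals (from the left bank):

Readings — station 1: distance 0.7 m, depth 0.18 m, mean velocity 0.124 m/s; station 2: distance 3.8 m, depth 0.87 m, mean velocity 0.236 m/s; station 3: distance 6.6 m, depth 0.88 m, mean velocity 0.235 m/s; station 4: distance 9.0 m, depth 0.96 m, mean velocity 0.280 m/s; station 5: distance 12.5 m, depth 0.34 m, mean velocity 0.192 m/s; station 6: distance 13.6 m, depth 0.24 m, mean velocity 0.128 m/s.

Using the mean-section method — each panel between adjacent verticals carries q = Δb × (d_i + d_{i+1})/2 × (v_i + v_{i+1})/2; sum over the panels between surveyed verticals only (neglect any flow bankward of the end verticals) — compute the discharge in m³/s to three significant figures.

Panel 1-2: Δb = 3.1 m, d̄ = (0.18+0.87)/2 = 0.525, v̄ = (0.124+0.236)/2 = 0.18 → q = 3.1×0.525×0.18 = 0.2930 m³/s
Panel 2-3: Δb = 2.8 m, d̄ = (0.87+0.88)/2 = 0.875, v̄ = (0.236+0.235)/2 = 0.2355 → q = 2.8×0.875×0.2355 = 0.5770 m³/s
Panel 3-4: Δb = 2.4 m, d̄ = (0.88+0.96)/2 = 0.92, v̄ = (0.235+0.280)/2 = 0.2575 → q = 2.4×0.92×0.2575 = 0.5686 m³/s
Panel 4-5: Δb = 3.5 m, d̄ = (0.96+0.34)/2 = 0.65, v̄ = (0.280+0.192)/2 = 0.236 → q = 3.5×0.65×0.236 = 0.5369 m³/s
Panel 5-6: Δb = 1.1 m, d̄ = (0.34+0.24)/2 = 0.29, v̄ = (0.192+0.128)/2 = 0.16 → q = 1.1×0.29×0.16 = 0.05104 m³/s
Q = Σ q = 2.026 m³/s

2.03 m³/s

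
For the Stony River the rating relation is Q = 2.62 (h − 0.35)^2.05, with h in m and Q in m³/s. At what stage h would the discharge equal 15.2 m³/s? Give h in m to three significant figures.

h − h₀ = (Q/C)^(1/b) = (15.2/2.62)^(1/2.05) = 2.358 m
h = 0.35 + 2.358 = 2.708 m

2.71 m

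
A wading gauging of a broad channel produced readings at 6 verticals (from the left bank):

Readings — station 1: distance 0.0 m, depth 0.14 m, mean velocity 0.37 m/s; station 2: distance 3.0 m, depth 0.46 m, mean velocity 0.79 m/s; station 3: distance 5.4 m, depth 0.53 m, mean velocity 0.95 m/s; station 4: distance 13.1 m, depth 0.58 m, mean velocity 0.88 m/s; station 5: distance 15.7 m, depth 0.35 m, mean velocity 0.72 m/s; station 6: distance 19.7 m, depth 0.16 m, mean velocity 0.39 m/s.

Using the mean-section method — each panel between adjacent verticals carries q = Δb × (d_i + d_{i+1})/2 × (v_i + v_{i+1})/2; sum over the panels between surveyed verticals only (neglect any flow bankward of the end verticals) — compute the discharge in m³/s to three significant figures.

Panel 1-2: Δb = 3 m, d̄ = (0.14+0.46)/2 = 0.3, v̄ = (0.37+0.79)/2 = 0.58 → q = 3×0.3×0.58 = 0.5220 m³/s
Panel 2-3: Δb = 2.4 m, d̄ = (0.46+0.53)/2 = 0.495, v̄ = (0.79+0.95)/2 = 0.87 → q = 2.4×0.495×0.87 = 1.034 m³/s
Panel 3-4: Δb = 7.7 m, d̄ = (0.53+0.58)/2 = 0.555, v̄ = (0.95+0.88)/2 = 0.915 → q = 7.7×0.555×0.915 = 3.910 m³/s
Panel 4-5: Δb = 2.6 m, d̄ = (0.58+0.35)/2 = 0.465, v̄ = (0.88+0.72)/2 = 0.8 → q = 2.6×0.465×0.8 = 0.9672 m³/s
Panel 5-6: Δb = 4 m, d̄ = (0.35+0.16)/2 = 0.255, v̄ = (0.72+0.39)/2 = 0.555 → q = 4×0.255×0.555 = 0.5661 m³/s
Q = Σ q = 6.999 m³/s

7.00 m³/s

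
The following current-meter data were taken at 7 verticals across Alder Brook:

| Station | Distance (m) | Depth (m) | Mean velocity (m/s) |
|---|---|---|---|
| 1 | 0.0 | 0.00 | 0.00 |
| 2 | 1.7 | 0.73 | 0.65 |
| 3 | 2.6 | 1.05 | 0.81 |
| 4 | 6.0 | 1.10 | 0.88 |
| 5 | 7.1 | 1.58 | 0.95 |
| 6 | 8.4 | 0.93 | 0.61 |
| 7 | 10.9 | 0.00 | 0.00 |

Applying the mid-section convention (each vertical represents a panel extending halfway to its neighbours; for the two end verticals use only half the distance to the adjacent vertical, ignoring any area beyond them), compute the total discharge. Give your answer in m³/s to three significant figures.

w_2 = (2.6 − 0.0)/2 = 1.3 m; q_2 = 0.65 × 0.73 × 1.3 = 0.6169 m³/s
w_3 = (6.0 − 1.7)/2 = 2.15 m; q_3 = 0.81 × 1.05 × 2.15 = 1.829 m³/s
w_4 = (7.1 − 2.6)/2 = 2.25 m; q_4 = 0.88 × 1.10 × 2.25 = 2.178 m³/s
w_5 = (8.4 − 6.0)/2 = 1.2 m; q_5 = 0.95 × 1.58 × 1.2 = 1.801 m³/s
w_6 = (10.9 − 7.1)/2 = 1.9 m; q_6 = 0.61 × 0.93 × 1.9 = 1.078 m³/s
Stations 1, 7 contribute zero (depth or velocity is 0).
Q = Σ qᵢ = 7.502 m³/s

7.50 m³/s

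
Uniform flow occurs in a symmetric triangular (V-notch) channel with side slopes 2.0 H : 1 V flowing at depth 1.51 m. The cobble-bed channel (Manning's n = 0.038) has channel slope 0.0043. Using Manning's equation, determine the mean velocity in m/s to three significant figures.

1.33 m/s

A = z·y² = 2.0×1.51² = 4.560 m²
P = 2y√(1+z²) = 2×1.51×√(1+2.0²) = 6.753 m
R = A/P = 4.560/6.753 = 0.6753 m
Q = (1/n)·A·R^(2/3)·S^(1/2) = (1/0.038) × 4.560 × 0.6753^(2/3) × 0.0043^(1/2) = 6.057 m³/s
V = Q/A = 6.057/4.560 = 1.328 m/s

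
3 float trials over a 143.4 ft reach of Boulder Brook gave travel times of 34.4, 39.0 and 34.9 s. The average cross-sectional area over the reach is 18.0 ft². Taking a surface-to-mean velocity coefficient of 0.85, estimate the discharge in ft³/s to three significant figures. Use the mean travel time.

t̄ = (34.4 + 39.0 + 34.9) / 3 = 36.1 s
v_surface = L / t̄ = 143.4 / 36.1 = 3.972 ft/s
v_mean = 0.85 × 3.972 = 3.376 ft/s
Q = A × v_mean = 18.0 × 3.376 = 60.78 ft³/s

60.8 ft³/s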